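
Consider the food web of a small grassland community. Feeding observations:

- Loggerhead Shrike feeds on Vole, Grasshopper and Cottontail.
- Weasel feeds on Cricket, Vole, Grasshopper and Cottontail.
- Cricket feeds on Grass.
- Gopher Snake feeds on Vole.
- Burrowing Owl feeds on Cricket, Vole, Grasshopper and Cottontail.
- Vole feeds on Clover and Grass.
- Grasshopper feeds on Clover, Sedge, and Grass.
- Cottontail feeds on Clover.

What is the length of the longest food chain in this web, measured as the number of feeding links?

One longest chain: Clover → Vole → Gopher Snake.
It has 3 species and 2 links.

2 links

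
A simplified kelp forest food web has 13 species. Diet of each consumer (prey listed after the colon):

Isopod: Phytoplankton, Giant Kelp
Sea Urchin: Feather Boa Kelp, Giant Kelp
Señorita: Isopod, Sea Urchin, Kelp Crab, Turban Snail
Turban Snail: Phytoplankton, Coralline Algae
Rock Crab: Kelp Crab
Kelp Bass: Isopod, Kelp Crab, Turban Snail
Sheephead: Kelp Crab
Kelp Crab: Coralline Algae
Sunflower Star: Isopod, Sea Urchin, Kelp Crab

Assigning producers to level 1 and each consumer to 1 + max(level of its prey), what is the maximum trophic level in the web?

Producers (level 1): Phytoplankton, Feather Boa Kelp, Giant Kelp, Coralline Algae.
Coralline Algae → Kelp Crab → Rock Crab gives Rock Crab level 3.
No species has a prey at level 3, so no species reaches level 4.

3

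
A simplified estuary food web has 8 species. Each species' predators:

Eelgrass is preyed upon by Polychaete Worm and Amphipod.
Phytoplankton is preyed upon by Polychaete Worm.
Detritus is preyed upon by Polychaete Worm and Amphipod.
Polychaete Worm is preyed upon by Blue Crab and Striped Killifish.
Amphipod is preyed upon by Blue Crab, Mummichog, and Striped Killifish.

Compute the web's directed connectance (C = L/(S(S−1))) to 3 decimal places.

The web has S = 8 species and L = 10 feeding links.
C = L / (S(S−1)) = 10 / 56 = 0.1786 ≈ 0.179.

C = 0.179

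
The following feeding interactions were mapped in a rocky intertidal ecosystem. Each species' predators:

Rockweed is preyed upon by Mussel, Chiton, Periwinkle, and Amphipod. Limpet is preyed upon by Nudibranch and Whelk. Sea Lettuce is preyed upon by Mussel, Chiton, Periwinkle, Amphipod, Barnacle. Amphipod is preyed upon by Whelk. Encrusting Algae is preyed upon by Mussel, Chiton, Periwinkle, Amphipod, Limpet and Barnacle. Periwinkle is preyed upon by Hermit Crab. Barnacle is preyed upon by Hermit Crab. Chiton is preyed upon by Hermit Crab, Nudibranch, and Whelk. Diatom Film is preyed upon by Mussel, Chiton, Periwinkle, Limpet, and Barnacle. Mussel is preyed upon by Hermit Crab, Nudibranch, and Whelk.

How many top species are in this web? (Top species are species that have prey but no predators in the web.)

Top species (has prey, but nothing eats it): Whelk, Nudibranch, Hermit Crab.
Count: 3.

3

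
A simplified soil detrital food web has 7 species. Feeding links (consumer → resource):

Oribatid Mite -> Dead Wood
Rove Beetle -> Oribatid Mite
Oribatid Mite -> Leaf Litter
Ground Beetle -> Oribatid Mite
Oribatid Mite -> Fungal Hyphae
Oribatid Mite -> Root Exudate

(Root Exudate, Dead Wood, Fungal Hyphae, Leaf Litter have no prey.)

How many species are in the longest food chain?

3 species

One longest chain: Root Exudate → Oribatid Mite → Rove Beetle.
It has 3 species and 2 links.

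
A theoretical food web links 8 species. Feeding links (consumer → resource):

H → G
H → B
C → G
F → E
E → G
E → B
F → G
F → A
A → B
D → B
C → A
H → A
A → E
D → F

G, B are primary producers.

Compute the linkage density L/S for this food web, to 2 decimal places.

L/S = 1.75

There are L = 14 links among S = 8 species.
L/S = 14/8 = 1.7500 ≈ 1.75.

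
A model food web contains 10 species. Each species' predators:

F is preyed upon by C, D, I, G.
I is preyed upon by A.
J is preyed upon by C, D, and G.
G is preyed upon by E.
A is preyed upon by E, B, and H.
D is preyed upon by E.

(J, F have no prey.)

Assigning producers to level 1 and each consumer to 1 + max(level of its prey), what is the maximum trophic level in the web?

4

Producers (level 1): J, F.
F → I → A → H gives H level 4.
No species has a prey at level 4, so no species reaches level 5.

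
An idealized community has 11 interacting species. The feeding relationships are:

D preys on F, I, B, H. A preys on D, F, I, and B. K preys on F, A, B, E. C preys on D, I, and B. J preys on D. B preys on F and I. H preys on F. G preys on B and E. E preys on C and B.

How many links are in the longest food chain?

5 links

One longest chain: I → B → D → C → E → K.
It has 6 species and 5 links.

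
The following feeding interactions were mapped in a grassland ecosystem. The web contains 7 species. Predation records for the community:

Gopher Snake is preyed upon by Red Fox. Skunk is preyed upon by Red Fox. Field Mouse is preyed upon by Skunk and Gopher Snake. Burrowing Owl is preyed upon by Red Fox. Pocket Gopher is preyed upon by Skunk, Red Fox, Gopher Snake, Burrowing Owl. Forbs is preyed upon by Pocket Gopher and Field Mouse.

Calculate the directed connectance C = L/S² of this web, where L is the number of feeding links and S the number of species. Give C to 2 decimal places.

C = 0.22

The web has S = 7 species and L = 11 feeding links.
C = L / S² = 11 / 49 = 0.2245 ≈ 0.22.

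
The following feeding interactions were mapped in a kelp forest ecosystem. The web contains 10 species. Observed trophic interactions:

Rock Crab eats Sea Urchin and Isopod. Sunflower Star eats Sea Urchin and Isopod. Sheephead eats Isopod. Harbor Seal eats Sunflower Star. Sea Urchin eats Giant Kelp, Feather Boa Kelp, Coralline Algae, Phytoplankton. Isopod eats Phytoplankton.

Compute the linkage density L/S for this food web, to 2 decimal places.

L/S = 1.10

There are L = 11 links among S = 10 species.
L/S = 11/10 = 1.1000 ≈ 1.10.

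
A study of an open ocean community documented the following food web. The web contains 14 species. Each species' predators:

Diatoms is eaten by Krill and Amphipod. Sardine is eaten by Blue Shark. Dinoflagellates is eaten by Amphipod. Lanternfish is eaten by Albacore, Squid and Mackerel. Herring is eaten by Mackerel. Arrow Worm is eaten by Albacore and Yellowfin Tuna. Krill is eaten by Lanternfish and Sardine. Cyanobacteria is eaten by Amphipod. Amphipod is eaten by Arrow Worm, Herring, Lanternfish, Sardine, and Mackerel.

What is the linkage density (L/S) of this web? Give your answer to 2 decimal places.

L/S = 1.29

There are L = 18 links among S = 14 species.
L/S = 18/14 = 1.2857 ≈ 1.29.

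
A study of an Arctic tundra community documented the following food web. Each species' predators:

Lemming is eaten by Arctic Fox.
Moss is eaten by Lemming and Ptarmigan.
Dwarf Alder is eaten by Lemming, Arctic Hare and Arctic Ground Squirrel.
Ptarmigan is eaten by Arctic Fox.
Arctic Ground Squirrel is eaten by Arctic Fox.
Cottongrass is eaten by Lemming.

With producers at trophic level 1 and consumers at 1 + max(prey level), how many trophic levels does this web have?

3

Producers (level 1): Cottongrass, Dwarf Alder, Moss.
Cottongrass → Lemming → Arctic Fox gives Arctic Fox level 3.
No species has a prey at level 3, so no species reaches level 4.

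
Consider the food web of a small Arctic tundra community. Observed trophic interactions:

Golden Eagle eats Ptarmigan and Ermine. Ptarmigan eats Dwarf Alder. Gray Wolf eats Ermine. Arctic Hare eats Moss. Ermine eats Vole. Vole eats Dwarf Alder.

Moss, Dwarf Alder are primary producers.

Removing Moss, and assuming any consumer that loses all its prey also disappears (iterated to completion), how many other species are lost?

1

Remove Moss.
Round 1: Arctic Hare (all prey gone) → extinct.
No further losses. Total secondary extinctions: 1.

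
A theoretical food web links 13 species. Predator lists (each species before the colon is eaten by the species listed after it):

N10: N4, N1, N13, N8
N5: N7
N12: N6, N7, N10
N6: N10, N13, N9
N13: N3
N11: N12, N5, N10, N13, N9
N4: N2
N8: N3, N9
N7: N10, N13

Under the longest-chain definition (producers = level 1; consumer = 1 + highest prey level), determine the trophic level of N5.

N11 is a producer → level 1.
N5 eats N11 → level 2.

Trophic level 2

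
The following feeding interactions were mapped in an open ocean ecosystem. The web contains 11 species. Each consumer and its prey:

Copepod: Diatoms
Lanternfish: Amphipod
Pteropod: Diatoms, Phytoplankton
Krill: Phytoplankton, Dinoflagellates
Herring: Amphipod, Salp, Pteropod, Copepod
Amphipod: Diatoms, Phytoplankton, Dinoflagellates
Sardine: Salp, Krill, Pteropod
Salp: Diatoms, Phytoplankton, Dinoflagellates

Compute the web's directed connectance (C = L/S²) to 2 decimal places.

C = 0.16

The web has S = 11 species and L = 19 feeding links.
C = L / S² = 19 / 121 = 0.1570 ≈ 0.16.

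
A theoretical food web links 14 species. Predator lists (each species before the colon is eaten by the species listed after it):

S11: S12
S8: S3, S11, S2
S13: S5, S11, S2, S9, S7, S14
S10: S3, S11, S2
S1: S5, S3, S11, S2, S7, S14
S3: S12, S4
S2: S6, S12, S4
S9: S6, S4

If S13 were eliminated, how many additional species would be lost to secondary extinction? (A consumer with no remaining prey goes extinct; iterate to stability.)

Remove S13.
Round 1: S9 (all prey gone) → extinct.
No further losses. Total secondary extinctions: 1.

1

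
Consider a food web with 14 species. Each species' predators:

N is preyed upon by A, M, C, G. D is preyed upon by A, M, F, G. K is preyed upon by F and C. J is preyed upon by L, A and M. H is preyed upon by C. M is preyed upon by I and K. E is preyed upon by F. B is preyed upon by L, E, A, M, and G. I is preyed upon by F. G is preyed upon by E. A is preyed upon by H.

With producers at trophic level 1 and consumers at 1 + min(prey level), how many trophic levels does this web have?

Producers (level 1): B, D, J, N.
Following each consumer down to its lowest-level prey: B → M → K (levels 1 through 3).
All prey of K (M 2) are at level 2 or above, so K is at level 1 + 2 = 3.
Every consumer has at least one prey at level 2 or below, so none exceeds level 3.

3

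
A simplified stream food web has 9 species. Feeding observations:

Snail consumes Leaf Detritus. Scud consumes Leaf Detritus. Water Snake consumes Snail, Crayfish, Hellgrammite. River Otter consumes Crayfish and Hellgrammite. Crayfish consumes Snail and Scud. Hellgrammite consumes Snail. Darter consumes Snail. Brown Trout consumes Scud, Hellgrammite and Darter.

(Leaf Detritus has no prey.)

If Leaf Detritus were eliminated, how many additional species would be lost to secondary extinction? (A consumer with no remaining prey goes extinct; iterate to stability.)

8

Remove Leaf Detritus.
Round 1: Snail (all prey gone), Scud (all prey gone) → extinct.
Round 2: Hellgrammite (all prey gone), Crayfish (all prey gone), Darter (all prey gone) → extinct.
Round 3: Water Snake (all prey gone), River Otter (all prey gone), Brown Trout (all prey gone) → extinct.
No further losses. Total secondary extinctions: 8.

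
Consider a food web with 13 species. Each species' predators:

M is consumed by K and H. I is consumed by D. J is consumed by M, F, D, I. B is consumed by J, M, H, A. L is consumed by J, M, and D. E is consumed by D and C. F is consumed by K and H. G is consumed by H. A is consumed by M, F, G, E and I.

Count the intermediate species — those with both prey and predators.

Intermediate species (has both prey and predators): A, J, E, F, G, M, I.
Count: 7.

7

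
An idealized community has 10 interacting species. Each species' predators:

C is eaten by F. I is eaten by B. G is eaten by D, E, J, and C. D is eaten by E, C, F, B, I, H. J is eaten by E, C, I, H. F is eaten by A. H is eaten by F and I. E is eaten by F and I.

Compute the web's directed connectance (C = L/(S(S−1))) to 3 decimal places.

The web has S = 10 species and L = 21 feeding links.
C = L / (S(S−1)) = 21 / 90 = 0.2333 ≈ 0.233.

C = 0.233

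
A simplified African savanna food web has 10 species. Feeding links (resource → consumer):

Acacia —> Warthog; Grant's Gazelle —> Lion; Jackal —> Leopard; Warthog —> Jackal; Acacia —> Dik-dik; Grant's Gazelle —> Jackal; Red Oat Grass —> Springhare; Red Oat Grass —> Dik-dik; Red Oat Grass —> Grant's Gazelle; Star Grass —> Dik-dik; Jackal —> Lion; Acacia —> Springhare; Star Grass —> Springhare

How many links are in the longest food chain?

3 links

One longest chain: Red Oat Grass → Grant's Gazelle → Jackal → Leopard.
It has 4 species and 3 links.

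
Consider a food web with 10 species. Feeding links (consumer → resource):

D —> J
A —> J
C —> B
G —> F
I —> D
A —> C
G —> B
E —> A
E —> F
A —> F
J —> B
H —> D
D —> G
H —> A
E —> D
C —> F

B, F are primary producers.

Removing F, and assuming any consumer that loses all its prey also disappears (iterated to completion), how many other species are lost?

0

Remove F.
Every predator of it retains at least one other prey: C still has B; G still has B; A still has J, C; E still has A, D.
No consumer loses all prey, so no secondary extinctions occur.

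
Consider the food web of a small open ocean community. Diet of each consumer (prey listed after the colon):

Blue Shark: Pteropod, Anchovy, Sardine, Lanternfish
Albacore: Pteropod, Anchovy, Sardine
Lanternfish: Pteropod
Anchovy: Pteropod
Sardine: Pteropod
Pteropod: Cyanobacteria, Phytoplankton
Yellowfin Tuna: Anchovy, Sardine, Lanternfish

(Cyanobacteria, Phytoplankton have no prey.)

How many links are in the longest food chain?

3 links

One longest chain: Cyanobacteria → Pteropod → Anchovy → Blue Shark.
It has 4 species and 3 links.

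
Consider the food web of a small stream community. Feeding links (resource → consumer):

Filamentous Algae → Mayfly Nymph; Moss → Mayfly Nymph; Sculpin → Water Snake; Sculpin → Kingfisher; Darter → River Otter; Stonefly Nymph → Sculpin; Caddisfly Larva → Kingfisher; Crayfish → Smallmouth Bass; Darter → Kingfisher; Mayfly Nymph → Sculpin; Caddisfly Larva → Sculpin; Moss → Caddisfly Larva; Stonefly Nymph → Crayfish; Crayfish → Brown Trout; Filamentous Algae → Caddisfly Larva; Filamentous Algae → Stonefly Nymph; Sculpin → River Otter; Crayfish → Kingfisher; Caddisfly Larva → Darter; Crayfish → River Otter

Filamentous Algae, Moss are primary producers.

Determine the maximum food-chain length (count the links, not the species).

3 links

One longest chain: Filamentous Algae → Mayfly Nymph → Sculpin → Kingfisher.
It has 4 species and 3 links.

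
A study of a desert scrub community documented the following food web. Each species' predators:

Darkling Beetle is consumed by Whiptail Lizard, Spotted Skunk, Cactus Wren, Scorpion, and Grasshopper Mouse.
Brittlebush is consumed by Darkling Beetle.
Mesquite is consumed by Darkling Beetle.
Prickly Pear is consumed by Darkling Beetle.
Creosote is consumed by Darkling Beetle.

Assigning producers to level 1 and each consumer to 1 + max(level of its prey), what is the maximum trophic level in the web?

Producers (level 1): Prickly Pear, Brittlebush, Creosote, Mesquite.
Prickly Pear → Darkling Beetle → Scorpion gives Scorpion level 3.
No species has a prey at level 3, so no species reaches level 4.

3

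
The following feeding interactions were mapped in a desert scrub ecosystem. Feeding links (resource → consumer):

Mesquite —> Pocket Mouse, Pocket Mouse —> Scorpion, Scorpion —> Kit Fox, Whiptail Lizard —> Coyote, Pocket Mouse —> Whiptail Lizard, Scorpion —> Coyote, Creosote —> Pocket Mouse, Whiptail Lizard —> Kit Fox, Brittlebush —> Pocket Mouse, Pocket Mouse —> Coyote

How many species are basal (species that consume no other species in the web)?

Basal species (no prey listed): Mesquite, Creosote, Brittlebush.
Count: 3.

3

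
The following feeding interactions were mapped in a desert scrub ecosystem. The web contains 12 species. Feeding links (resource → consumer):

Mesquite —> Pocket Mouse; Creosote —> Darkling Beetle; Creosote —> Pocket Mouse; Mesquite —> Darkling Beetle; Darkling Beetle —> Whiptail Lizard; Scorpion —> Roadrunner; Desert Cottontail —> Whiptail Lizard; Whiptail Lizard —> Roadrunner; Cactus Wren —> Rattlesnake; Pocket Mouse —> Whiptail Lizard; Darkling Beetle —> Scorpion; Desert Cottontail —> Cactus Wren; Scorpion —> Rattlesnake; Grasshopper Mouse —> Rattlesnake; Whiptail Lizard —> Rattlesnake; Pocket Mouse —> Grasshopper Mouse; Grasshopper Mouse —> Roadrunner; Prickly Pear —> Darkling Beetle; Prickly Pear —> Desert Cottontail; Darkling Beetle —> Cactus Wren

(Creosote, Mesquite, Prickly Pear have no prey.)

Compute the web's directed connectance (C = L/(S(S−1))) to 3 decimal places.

The web has S = 12 species and L = 20 feeding links.
C = L / (S(S−1)) = 20 / 132 = 0.1515 ≈ 0.152.

C = 0.152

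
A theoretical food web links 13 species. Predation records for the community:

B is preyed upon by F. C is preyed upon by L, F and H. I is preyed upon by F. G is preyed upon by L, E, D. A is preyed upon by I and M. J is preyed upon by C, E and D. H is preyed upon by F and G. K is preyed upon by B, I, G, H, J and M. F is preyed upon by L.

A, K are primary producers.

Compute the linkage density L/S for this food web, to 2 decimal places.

L/S = 1.69

There are L = 22 links among S = 13 species.
L/S = 22/13 = 1.6923 ≈ 1.69.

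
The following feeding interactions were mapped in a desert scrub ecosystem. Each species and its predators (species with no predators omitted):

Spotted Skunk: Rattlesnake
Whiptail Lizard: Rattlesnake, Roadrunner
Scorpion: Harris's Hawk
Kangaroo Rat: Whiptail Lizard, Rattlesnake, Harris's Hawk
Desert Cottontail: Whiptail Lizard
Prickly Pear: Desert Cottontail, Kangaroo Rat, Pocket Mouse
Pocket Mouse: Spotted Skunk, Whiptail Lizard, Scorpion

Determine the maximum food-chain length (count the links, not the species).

3 links

One longest chain: Prickly Pear → Pocket Mouse → Spotted Skunk → Rattlesnake.
It has 4 species and 3 links.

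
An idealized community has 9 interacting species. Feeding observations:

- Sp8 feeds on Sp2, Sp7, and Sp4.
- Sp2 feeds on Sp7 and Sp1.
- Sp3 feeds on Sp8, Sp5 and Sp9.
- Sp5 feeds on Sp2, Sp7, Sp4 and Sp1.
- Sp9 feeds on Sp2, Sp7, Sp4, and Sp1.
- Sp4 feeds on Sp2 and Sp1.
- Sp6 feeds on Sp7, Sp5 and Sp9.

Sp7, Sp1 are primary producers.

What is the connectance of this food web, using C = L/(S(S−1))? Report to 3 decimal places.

The web has S = 9 species and L = 21 feeding links.
C = L / (S(S−1)) = 21 / 72 = 0.2917 ≈ 0.292.

C = 0.292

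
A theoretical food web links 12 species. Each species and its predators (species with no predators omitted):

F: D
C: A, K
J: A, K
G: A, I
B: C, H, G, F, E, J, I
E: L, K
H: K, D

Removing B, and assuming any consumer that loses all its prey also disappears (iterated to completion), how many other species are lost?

Remove B.
Round 1: C (all prey gone), H (all prey gone), G (all prey gone), F (all prey gone), E (all prey gone), J (all prey gone) → extinct.
Round 2: L (all prey gone), A (all prey gone), K (all prey gone), I (all prey gone), D (all prey gone) → extinct.
No further losses. Total secondary extinctions: 11.

11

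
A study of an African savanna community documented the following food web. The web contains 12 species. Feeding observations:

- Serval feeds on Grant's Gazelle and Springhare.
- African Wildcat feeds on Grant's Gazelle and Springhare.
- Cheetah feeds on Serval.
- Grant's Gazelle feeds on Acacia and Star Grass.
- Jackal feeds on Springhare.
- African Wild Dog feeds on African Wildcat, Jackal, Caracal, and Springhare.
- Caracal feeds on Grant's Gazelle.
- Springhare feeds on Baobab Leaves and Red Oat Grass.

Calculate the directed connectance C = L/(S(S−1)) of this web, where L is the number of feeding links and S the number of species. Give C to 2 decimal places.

C = 0.11

The web has S = 12 species and L = 15 feeding links.
C = L / (S(S−1)) = 15 / 132 = 0.1136 ≈ 0.11.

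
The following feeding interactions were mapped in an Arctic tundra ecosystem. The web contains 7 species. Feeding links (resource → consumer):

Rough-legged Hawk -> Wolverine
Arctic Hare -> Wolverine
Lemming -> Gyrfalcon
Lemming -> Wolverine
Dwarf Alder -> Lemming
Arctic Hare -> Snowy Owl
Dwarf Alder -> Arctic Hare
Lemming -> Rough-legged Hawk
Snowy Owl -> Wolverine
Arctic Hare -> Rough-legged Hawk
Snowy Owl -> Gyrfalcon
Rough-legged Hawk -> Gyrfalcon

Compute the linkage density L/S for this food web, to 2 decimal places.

L/S = 1.71

There are L = 12 links among S = 7 species.
L/S = 12/7 = 1.7143 ≈ 1.71.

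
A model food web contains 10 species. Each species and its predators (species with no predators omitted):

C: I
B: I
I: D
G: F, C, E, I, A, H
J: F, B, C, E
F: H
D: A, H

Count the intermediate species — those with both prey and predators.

5

Intermediate species (has both prey and predators): F, B, C, I, D.
Count: 5.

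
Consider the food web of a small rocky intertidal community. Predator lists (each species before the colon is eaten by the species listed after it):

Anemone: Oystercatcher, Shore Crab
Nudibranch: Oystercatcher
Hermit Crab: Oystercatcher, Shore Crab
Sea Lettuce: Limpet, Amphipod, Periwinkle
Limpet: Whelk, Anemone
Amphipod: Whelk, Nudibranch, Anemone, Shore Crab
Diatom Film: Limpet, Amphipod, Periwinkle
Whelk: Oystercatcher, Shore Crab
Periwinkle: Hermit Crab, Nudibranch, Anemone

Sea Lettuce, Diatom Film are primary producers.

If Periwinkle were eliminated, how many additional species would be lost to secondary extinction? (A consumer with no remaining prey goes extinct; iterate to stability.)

1

Remove Periwinkle.
Round 1: Hermit Crab (all prey gone) → extinct.
No further losses. Total secondary extinctions: 1.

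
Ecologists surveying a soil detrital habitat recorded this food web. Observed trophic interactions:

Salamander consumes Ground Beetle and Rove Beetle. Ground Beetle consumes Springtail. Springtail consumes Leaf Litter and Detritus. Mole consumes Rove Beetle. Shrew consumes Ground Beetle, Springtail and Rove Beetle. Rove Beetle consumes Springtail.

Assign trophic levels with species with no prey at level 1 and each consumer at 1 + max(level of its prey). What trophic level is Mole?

Leaf Litter has no prey (basal) → level 1.
Springtail eats Leaf Litter (level 1); other prey at levels: Detritus 1 → level 2.
Rove Beetle eats Springtail → level 3.
Mole eats Rove Beetle → level 4.

Trophic level 4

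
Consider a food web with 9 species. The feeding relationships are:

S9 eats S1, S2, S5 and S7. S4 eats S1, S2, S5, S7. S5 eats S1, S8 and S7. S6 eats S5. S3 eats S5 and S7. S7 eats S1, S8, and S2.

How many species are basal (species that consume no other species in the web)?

Basal species (no prey listed): S2, S1, S8.
Count: 3.

3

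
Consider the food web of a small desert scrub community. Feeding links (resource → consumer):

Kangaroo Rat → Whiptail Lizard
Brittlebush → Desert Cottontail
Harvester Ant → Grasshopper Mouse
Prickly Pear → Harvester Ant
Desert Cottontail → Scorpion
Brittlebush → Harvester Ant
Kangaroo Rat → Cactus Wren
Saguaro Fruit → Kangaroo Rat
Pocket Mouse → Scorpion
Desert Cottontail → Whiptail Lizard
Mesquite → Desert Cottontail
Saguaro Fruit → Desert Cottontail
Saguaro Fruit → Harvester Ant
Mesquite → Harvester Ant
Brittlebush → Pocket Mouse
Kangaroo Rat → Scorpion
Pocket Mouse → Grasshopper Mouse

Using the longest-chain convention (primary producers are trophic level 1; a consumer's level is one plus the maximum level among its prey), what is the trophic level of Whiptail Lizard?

Trophic level 3

Brittlebush is a producer → level 1.
Desert Cottontail eats Brittlebush (level 1); other prey at levels: Saguaro Fruit 1, Mesquite 1 → level 2.
Whiptail Lizard eats Desert Cottontail (level 2); other prey at levels: Kangaroo Rat 2 → level 3.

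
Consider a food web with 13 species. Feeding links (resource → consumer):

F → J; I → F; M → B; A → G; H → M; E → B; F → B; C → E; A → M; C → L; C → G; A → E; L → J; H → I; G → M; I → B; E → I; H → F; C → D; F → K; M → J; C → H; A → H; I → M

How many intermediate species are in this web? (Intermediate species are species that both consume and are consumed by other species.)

Intermediate species (has both prey and predators): G, L, H, E, I, F, M.
Count: 7.

7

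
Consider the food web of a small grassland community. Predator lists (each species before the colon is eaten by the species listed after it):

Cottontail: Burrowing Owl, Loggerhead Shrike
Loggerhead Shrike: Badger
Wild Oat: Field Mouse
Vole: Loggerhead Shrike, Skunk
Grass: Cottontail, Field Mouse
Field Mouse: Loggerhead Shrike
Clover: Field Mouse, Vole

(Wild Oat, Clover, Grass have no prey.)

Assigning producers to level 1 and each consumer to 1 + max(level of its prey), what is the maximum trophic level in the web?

4

Producers (level 1): Wild Oat, Clover, Grass.
Grass → Cottontail → Loggerhead Shrike → Badger gives Badger level 4.
No species has a prey at level 4, so no species reaches level 5.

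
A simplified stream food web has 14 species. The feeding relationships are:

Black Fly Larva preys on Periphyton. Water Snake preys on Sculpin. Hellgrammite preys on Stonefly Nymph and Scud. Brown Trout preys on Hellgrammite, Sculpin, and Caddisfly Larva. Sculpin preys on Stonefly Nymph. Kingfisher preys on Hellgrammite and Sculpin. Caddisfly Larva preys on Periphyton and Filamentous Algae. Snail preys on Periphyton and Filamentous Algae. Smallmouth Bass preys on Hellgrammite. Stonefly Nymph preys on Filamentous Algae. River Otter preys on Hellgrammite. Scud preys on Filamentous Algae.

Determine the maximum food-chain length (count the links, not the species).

One longest chain: Filamentous Algae → Stonefly Nymph → Sculpin → Kingfisher.
It has 4 species and 3 links.

3 links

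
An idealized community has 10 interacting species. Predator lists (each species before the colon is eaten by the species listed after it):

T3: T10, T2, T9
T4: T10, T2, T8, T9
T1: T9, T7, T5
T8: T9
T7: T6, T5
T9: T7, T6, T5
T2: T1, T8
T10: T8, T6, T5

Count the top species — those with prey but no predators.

Top species (has prey, but nothing eats it): T6, T5.
Count: 2.

2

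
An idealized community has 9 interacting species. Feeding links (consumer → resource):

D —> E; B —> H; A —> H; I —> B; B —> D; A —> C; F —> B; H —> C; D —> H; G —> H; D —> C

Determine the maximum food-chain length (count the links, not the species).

4 links

One longest chain: C → H → D → B → F.
It has 5 species and 4 links.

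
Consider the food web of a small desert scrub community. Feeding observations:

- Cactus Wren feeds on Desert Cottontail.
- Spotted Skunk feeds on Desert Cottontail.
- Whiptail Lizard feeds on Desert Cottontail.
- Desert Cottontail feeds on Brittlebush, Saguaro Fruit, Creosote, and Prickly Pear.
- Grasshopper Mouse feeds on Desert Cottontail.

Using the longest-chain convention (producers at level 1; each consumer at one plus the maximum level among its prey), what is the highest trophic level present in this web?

Producers (level 1): Prickly Pear, Saguaro Fruit, Creosote, Brittlebush.
Prickly Pear → Desert Cottontail → Cactus Wren gives Cactus Wren level 3.
No species has a prey at level 3, so no species reaches level 4.

3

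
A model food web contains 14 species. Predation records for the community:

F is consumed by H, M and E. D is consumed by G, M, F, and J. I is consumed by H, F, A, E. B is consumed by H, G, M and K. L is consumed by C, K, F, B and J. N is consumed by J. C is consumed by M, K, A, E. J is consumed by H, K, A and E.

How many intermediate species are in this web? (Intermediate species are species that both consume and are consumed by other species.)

Intermediate species (has both prey and predators): C, J, F, B.
Count: 4.

4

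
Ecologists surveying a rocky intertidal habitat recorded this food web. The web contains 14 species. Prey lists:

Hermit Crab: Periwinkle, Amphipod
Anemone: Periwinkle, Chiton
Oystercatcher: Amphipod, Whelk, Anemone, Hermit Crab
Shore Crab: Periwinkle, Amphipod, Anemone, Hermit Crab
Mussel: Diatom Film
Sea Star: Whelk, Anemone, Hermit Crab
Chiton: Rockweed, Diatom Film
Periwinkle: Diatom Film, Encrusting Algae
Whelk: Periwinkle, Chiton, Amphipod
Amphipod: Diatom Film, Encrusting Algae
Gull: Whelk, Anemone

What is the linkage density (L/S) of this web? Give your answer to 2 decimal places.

There are L = 27 links among S = 14 species.
L/S = 27/14 = 1.9286 ≈ 1.93.

L/S = 1.93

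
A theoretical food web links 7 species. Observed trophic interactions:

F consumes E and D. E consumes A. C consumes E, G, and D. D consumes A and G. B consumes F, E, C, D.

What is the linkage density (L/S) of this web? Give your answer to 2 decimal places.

There are L = 12 links among S = 7 species.
L/S = 12/7 = 1.7143 ≈ 1.71.

L/S = 1.71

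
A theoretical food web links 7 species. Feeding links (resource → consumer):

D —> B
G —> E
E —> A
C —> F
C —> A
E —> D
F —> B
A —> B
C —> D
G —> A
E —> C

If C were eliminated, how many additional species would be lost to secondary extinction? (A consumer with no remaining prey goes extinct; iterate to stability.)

Remove C.
Round 1: F (all prey gone) → extinct.
No further losses. Total secondary extinctions: 1.

1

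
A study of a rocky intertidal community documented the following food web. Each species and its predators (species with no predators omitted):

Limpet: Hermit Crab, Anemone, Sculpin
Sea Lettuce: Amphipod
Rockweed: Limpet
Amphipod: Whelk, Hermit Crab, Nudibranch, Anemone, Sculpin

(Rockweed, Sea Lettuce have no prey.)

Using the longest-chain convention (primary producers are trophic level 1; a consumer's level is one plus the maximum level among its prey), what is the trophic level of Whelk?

Trophic level 3

Sea Lettuce is a producer → level 1.
Amphipod eats Sea Lettuce → level 2.
Whelk eats Amphipod → level 3.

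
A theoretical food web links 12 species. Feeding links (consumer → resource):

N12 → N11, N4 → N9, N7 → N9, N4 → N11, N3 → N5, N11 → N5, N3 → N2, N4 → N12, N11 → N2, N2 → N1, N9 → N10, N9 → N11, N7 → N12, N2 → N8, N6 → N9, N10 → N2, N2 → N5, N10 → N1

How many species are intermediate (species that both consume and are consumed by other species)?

5

Intermediate species (has both prey and predators): N2, N11, N10, N12, N9.
Count: 5.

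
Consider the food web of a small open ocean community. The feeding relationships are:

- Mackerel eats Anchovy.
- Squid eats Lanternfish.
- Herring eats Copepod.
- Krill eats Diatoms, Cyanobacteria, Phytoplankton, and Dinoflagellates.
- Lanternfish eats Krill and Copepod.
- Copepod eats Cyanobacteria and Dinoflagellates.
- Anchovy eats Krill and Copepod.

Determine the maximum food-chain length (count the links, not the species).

3 links

One longest chain: Diatoms → Krill → Lanternfish → Squid.
It has 4 species and 3 links.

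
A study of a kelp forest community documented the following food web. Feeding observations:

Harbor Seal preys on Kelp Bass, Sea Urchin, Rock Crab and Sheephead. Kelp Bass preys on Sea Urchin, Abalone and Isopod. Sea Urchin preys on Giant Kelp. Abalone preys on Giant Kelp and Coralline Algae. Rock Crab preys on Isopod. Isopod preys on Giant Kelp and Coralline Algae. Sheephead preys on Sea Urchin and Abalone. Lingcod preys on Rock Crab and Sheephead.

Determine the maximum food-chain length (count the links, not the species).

3 links

One longest chain: Giant Kelp → Isopod → Rock Crab → Lingcod.
It has 4 species and 3 links.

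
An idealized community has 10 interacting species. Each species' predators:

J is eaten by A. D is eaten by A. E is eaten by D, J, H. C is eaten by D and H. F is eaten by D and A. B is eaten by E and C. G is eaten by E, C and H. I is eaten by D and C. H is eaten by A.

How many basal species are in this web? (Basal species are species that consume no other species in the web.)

4

Basal species (no prey listed): I, G, B, F.
Count: 4.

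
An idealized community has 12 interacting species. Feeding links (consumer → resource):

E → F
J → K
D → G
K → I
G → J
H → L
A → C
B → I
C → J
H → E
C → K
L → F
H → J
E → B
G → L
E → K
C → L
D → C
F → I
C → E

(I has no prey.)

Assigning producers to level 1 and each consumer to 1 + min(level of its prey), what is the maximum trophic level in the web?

4

Producers (level 1): I.
Following each consumer down to its lowest-level prey: I → K → J → H (levels 1 through 4).
All prey of H (J 3, L 3, E 3) are at level 3 or above, so H is at level 1 + 3 = 4.
Every consumer has at least one prey at level 3 or below, so none exceeds level 4.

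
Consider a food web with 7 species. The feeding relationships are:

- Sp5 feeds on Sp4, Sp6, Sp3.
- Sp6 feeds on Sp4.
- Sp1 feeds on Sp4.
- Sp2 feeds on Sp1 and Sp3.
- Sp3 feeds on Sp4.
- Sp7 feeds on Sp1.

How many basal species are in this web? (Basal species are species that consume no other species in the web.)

Basal species (no prey listed): Sp4.
Count: 1.

1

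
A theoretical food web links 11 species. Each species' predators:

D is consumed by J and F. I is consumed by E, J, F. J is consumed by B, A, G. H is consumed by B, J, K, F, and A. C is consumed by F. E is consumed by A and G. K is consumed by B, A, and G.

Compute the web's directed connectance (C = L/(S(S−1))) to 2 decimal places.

C = 0.17

The web has S = 11 species and L = 19 feeding links.
C = L / (S(S−1)) = 19 / 110 = 0.1727 ≈ 0.17.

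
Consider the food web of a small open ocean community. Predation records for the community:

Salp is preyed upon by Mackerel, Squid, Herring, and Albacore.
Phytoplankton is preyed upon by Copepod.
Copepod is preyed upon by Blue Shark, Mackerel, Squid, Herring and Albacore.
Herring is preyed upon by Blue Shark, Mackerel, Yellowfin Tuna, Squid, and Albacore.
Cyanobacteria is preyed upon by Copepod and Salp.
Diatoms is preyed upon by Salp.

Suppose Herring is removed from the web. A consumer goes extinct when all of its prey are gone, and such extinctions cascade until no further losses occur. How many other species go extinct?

Remove Herring.
Round 1: Yellowfin Tuna (all prey gone) → extinct.
No further losses. Total secondary extinctions: 1.

1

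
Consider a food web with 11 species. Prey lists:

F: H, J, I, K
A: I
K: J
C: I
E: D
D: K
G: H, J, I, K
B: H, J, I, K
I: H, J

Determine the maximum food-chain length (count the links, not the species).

One longest chain: J → K → D → E.
It has 4 species and 3 links.

3 links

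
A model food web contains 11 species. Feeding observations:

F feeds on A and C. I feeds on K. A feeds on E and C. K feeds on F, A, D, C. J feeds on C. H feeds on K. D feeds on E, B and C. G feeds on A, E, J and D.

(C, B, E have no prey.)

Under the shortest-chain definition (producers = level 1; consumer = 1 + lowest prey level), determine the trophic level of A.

C is a producer → level 1.
A eats C → level 2.

Trophic level 2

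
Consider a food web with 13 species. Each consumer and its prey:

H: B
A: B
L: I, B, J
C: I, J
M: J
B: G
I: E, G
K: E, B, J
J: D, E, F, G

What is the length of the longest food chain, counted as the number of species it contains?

One longest chain: G → B → A.
It has 3 species and 2 links.

3 species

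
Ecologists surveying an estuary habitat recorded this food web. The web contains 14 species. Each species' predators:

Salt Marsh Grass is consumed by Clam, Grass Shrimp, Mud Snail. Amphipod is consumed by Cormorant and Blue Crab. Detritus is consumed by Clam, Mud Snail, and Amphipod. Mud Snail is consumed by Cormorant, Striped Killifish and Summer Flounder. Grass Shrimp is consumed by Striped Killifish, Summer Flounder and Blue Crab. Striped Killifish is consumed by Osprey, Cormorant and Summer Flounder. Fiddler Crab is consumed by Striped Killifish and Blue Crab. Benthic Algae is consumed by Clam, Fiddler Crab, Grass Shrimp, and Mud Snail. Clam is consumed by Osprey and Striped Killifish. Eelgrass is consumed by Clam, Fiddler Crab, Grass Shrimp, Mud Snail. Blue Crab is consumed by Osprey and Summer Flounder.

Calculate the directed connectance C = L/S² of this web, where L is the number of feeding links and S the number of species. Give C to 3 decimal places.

The web has S = 14 species and L = 31 feeding links.
C = L / S² = 31 / 196 = 0.1582 ≈ 0.158.

C = 0.158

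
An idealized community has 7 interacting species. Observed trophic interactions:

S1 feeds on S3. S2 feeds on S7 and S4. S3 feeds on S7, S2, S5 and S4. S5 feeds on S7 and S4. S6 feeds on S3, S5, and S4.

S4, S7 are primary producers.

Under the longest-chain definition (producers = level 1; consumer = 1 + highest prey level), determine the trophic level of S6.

S4 is a producer → level 1.
S5 eats S4 (level 1); other prey at levels: S7 1 → level 2.
S3 eats S5 (level 2); other prey at levels: S4 1, S7 1, S2 2 → level 3.
S6 eats S3 (level 3); other prey at levels: S4 1, S5 2 → level 4.

Trophic level 4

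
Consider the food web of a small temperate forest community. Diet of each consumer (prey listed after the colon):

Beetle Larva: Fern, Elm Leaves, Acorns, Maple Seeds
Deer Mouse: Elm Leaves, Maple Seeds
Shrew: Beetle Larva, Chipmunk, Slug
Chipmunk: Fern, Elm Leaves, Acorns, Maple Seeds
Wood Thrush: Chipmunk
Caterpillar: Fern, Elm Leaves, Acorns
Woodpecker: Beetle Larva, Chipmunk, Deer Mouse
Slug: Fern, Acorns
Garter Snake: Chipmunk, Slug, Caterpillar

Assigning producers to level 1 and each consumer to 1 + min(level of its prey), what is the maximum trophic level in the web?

3

Producers (level 1): Fern, Elm Leaves, Acorns, Maple Seeds.
Following each consumer down to its lowest-level prey: Fern → Chipmunk → Wood Thrush (levels 1 through 3).
All prey of Wood Thrush (Chipmunk 2) are at level 2 or above, so Wood Thrush is at level 1 + 2 = 3.
Every consumer has at least one prey at level 2 or below, so none exceeds level 3.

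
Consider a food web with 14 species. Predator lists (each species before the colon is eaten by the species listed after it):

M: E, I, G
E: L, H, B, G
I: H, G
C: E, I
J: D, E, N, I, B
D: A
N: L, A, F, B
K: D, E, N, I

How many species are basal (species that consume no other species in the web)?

Basal species (no prey listed): J, C, M, K.
Count: 4.

4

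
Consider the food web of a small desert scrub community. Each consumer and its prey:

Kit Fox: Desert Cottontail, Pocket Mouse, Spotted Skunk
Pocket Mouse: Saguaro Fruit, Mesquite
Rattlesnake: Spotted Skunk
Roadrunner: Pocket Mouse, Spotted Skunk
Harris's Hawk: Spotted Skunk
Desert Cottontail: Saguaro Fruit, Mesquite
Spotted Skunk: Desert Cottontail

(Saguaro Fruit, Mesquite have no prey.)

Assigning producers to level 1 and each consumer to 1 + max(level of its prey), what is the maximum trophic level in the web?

4

Producers (level 1): Saguaro Fruit, Mesquite.
Saguaro Fruit → Desert Cottontail → Spotted Skunk → Kit Fox gives Kit Fox level 4.
No species has a prey at level 4, so no species reaches level 5.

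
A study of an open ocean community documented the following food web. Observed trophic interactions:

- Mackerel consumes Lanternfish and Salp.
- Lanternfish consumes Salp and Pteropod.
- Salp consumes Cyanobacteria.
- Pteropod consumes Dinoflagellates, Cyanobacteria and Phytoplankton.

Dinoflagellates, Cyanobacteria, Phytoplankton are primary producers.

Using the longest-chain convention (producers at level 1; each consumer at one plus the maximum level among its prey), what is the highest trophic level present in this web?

Producers (level 1): Dinoflagellates, Cyanobacteria, Phytoplankton.
Dinoflagellates → Pteropod → Lanternfish → Mackerel gives Mackerel level 4.
No species has a prey at level 4, so no species reaches level 5.

4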